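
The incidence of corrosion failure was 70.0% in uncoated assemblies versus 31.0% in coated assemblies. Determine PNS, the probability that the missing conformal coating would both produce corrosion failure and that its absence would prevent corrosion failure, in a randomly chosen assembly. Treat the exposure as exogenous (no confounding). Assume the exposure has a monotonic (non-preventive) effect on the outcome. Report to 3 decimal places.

p₁ = 0.7, p₀ = 0.31.
Under exogeneity and monotonicity, PNS = p₁ − p₀.
PNS = 0.7 − 0.31 = 0.39

PNS ≈ 0.390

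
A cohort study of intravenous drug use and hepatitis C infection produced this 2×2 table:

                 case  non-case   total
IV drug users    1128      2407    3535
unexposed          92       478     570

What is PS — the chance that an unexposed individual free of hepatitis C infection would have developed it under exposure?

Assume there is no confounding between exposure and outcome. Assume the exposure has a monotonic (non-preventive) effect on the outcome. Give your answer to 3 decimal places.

p₁ = P(outcome | exposed) = 1128/3535 = 0.31909
p₀ = P(outcome | unexposed) = 92/570 = 0.1614
Under exogeneity and monotonicity, PS = (p₁ − p₀)/(1 − p₀).
PS = (0.31909 − 0.1614) / 0.8386 ≈ 0.1880

PS ≈ 0.188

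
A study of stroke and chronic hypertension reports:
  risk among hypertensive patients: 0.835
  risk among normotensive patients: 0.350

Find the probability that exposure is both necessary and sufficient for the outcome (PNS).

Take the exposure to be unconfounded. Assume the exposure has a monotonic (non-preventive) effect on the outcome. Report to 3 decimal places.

PNS ≈ 0.485

Let p₁ = 0.835, p₀ = 0.35.
Under exogeneity and monotonicity, PNS = p₁ − p₀.
PNS = 0.835 − 0.35 = 0.485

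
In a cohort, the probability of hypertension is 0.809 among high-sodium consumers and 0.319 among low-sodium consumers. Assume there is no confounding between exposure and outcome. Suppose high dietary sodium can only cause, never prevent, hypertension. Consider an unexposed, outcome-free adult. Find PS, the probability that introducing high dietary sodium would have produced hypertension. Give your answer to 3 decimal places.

Let p₁ = 0.809, p₀ = 0.319.
Under exogeneity and monotonicity, PS = (p₁ − p₀) / (1 − p₀).
PS = (0.809 − 0.319) / (1 − 0.319) = 0.49 / 0.681 ≈ 0.7195

PS ≈ 0.720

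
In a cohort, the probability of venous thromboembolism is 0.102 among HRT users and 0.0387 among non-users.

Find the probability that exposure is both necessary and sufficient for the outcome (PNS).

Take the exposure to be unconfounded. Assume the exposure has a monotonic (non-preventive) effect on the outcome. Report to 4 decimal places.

PNS ≈ 0.0633

Let p₁ = 0.102, p₀ = 0.0387.
Under exogeneity and monotonicity, PNS = p₁ − p₀.
PNS = 0.102 − 0.0387 = 0.0633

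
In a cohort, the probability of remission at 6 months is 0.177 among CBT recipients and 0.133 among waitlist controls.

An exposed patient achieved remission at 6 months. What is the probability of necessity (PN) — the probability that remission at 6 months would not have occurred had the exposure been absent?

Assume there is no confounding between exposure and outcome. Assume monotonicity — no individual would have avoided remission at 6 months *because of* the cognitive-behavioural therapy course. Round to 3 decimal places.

Let p₁ = 0.177, p₀ = 0.133.
Under exogeneity and monotonicity, PN = (p₁ − p₀) / p₁.
PN = (0.177 − 0.133) / 0.177 = 0.044 / 0.177 ≈ 0.2486

PN ≈ 0.249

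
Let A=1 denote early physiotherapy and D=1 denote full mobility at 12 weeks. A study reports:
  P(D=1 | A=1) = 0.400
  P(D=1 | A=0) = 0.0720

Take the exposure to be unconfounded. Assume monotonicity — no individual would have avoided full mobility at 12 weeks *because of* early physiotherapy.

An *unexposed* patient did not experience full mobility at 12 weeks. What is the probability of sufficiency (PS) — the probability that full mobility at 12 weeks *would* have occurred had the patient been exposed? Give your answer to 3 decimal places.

PS ≈ 0.353

Let p₁ = 0.4, p₀ = 0.072.
Under exogeneity and monotonicity, PS = (p₁ − p₀) / (1 − p₀).
PS = (0.4 − 0.072) / (1 − 0.072) = 0.328 / 0.928 ≈ 0.3534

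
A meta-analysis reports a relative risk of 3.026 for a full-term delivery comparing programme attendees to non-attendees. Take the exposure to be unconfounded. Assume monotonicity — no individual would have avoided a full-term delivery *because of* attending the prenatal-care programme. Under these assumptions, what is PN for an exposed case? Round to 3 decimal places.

Under exogeneity and monotonicity, PN = (RR − 1) / RR = 1 − 1/RR.
PN = (3.026 − 1) / 3.026 = 2.026 / 3.026 ≈ 0.6695

PN ≈ 0.670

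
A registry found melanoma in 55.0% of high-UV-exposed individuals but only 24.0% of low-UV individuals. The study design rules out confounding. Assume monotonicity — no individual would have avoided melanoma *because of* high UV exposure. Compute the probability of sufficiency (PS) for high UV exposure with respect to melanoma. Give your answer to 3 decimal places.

PS ≈ 0.408

p₁ = 0.55, p₀ = 0.24.
Under exogeneity and monotonicity, PS = (p₁ − p₀) / (1 − p₀).
PS = (0.55 − 0.24) / (1 − 0.24) = 0.31 / 0.76 ≈ 0.4079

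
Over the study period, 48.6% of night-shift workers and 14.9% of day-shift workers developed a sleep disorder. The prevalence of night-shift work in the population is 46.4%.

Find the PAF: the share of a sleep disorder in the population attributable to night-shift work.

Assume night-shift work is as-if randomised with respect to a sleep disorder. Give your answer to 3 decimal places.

PAF ≈ 0.512

p₁ = 0.486, p₀ = 0.149.
Overall risk P(Y=1) = π·p₁ + (1−π)·p₀ = 0.464×0.486 + 0.536×0.149 = 0.30537.
Under exogeneity, PAF = [P(Y=1) − p₀] / P(Y=1).
PAF = (0.30537 − 0.149) / 0.30537 ≈ 0.5121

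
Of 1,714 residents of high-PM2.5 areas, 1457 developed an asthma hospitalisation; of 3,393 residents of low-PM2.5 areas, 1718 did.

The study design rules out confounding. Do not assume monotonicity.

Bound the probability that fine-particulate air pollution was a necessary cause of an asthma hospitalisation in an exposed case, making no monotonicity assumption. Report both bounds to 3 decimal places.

0.404 ≤ PN ≤ 0.581

p₁ = P(outcome | exposed) = 1457/1714 = 0.85006
p₀ = P(outcome | unexposed) = 1718/3393 = 0.50634
Under exogeneity alone the bounds on PN are max{0,(p₁−p₀)/p₁} ≤ PN ≤ min{1,(1−p₀)/p₁}.
  lower = (p₁ − p₀)/p₁ = 0.34372 / 0.85006 ≈ 0.4044
  upper = min{1, (1 − p₀)/p₁} = 0.49366 / 0.85006 ≈ 0.5807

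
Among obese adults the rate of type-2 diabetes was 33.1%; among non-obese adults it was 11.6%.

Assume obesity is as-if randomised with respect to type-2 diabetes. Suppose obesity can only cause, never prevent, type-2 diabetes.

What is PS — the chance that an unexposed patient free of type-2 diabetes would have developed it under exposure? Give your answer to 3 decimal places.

p₁ = 0.331, p₀ = 0.116.
Under exogeneity and monotonicity, PS = (p₁ − p₀) / (1 − p₀).
PS = (0.331 − 0.116) / (1 − 0.116) = 0.215 / 0.884 ≈ 0.2432

PS ≈ 0.243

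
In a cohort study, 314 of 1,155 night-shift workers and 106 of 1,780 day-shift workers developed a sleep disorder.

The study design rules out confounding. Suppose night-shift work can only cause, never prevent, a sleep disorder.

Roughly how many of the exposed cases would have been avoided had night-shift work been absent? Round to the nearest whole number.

about 245 cases

p₁ = P(outcome | exposed) = 314/1155 = 0.27186
p₀ = P(outcome | unexposed) = 106/1780 = 0.059551
PN = (p₁ − p₀)/p₁ = (0.27186 − 0.059551) / 0.27186 ≈ 0.78095.
Attributable cases ≈ PN × (exposed cases) = 0.78095 × 314 ≈ 245.22.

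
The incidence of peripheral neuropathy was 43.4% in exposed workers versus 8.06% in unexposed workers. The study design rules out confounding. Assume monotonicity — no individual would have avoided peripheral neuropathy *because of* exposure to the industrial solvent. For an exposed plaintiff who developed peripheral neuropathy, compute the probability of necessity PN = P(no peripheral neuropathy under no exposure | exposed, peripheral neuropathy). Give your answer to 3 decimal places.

PN ≈ 0.814

p₁ = 0.434, p₀ = 0.0806.
Under exogeneity and monotonicity, PN = (p₁ − p₀) / p₁.
PN = (0.434 − 0.0806) / 0.434 = 0.3534 / 0.434 ≈ 0.8143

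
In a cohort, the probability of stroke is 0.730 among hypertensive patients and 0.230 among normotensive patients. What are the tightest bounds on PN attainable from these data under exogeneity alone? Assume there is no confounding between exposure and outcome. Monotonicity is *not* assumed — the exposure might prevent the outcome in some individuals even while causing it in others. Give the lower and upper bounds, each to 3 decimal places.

Let p₁ = 0.73, p₀ = 0.23.
Under exogeneity alone the bounds on PN are max{0,(p₁−p₀)/p₁} ≤ PN ≤ min{1,(1−p₀)/p₁}.
  lower = (p₁ − p₀)/p₁ = 0.5 / 0.73 ≈ 0.6849
  upper = min{1, (1 − p₀)/p₁} = 0.77 / 0.73 ≈ 1.0548 → capped at 1

0.685 ≤ PN ≤ 1.000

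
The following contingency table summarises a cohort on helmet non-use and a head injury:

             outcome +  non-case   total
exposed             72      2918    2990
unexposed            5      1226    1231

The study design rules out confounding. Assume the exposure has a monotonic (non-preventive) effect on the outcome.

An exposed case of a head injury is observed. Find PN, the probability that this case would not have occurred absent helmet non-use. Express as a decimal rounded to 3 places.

PN ≈ 0.831

p₁ = P(outcome | exposed) = 72/2990 = 0.02408
p₀ = P(outcome | unexposed) = 5/1231 = 0.0040617
Under exogeneity and monotonicity, PN = (p₁ − p₀) / p₁.
PN = (0.02408 − 0.0040617) / 0.02408 = 0.020019 / 0.02408 ≈ 0.8313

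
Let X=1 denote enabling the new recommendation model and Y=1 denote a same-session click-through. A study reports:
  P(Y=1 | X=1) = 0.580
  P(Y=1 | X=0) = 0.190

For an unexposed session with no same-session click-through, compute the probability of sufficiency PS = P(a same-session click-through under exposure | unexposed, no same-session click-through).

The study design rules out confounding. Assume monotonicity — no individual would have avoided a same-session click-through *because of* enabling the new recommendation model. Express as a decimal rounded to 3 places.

Let p₁ = 0.58, p₀ = 0.19.
Under exogeneity and monotonicity, PS = (p₁ − p₀) / (1 − p₀).
PS = (0.58 − 0.19) / (1 − 0.19) = 0.39 / 0.81 ≈ 0.4815

PS ≈ 0.481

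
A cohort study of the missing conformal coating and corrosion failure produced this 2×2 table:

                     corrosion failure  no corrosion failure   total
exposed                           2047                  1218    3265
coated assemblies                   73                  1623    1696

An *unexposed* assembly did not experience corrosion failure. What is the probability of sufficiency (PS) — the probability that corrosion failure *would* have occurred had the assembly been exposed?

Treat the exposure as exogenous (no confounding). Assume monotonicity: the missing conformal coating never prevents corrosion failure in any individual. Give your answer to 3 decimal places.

PS ≈ 0.610

p₁ = P(outcome | exposed) = 2047/3265 = 0.62695
p₀ = P(outcome | unexposed) = 73/1696 = 0.043042
Under exogeneity and monotonicity, PS = (p₁ − p₀)/(1 − p₀).
PS = (0.62695 − 0.043042) / 0.95696 ≈ 0.6102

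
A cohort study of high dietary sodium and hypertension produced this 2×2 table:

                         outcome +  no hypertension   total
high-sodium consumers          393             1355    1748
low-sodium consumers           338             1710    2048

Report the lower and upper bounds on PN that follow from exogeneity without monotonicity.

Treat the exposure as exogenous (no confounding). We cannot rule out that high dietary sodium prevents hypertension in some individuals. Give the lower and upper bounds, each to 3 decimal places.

p₁ = P(outcome | exposed) = 393/1748 = 0.22483
p₀ = P(outcome | unexposed) = 338/2048 = 0.16504
Under exogeneity alone the bounds on PN are max{0,(p₁−p₀)/p₁} ≤ PN ≤ min{1,(1−p₀)/p₁}.
  lower = (p₁ − p₀)/p₁ = 0.059789 / 0.22483 ≈ 0.2659
  upper = min{1, (1 − p₀)/p₁} = 0.83496 / 0.22483 ≈ 3.7138 → capped at 1

0.266 ≤ PN ≤ 1.000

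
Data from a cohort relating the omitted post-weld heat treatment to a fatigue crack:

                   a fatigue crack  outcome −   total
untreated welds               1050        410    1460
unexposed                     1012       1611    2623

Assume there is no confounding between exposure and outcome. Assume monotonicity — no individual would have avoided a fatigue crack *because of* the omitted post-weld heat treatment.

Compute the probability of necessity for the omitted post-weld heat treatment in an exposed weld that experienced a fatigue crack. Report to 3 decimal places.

PN ≈ 0.464

p₁ = P(outcome | exposed) = 1050/1460 = 0.71918
p₀ = P(outcome | unexposed) = 1012/2623 = 0.38582
Under exogeneity and monotonicity, PN = (p₁ − p₀) / p₁.
PN = (0.71918 − 0.38582) / 0.71918 = 0.33336 / 0.71918 ≈ 0.4635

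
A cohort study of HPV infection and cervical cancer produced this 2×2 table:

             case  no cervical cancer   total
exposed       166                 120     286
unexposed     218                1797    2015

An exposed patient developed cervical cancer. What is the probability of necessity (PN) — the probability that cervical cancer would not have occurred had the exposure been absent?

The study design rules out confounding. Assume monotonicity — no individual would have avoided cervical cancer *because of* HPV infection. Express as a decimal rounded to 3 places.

p₁ = P(outcome | exposed) = 166/286 = 0.58042
p₀ = P(outcome | unexposed) = 218/2015 = 0.10819
Under exogeneity and monotonicity, PN = (p₁ − p₀) / p₁.
PN = (0.58042 − 0.10819) / 0.58042 = 0.47223 / 0.58042 ≈ 0.8136

PN ≈ 0.814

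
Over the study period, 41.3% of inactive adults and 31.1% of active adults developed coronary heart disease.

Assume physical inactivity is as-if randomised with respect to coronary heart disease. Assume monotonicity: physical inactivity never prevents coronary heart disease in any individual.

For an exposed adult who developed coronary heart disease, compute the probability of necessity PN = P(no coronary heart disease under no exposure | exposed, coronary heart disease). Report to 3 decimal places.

PN ≈ 0.247

p₁ = 0.413, p₀ = 0.311.
Under exogeneity and monotonicity, PN = (p₁ − p₀) / p₁.
PN = (0.413 − 0.311) / 0.413 = 0.102 / 0.413 ≈ 0.2470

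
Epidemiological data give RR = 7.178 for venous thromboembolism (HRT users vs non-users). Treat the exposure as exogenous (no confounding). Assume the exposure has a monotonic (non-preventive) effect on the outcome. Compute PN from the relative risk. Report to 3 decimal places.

PN ≈ 0.861

Under exogeneity and monotonicity, PN = (RR − 1) / RR = 1 − 1/RR.
PN = (7.178 − 1) / 7.178 = 6.178 / 7.178 ≈ 0.8607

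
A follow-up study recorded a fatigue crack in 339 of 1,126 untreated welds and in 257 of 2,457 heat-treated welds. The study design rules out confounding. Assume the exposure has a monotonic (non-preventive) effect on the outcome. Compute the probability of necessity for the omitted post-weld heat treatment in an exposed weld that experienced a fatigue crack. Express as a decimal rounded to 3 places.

p₁ = P(outcome | exposed) = 339/1126 = 0.30107
p₀ = P(outcome | unexposed) = 257/2457 = 0.1046
Under exogeneity and monotonicity, PN = (p₁ − p₀) / p₁.
PN = (0.30107 − 0.1046) / 0.30107 = 0.19647 / 0.30107 ≈ 0.6526

PN ≈ 0.653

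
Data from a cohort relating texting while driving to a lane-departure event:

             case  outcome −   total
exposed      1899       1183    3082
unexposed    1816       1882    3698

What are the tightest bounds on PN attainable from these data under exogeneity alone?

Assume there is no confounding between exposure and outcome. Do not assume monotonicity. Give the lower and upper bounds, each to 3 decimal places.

p₁ = P(outcome | exposed) = 1899/3082 = 0.61616
p₀ = P(outcome | unexposed) = 1816/3698 = 0.49108
Under exogeneity alone the bounds on PN are max{0,(p₁−p₀)/p₁} ≤ PN ≤ min{1,(1−p₀)/p₁}.
  lower = (p₁ − p₀)/p₁ = 0.12508 / 0.61616 ≈ 0.2030
  upper = min{1, (1 − p₀)/p₁} = 0.50892 / 0.61616 ≈ 0.8260

0.203 ≤ PN ≤ 0.826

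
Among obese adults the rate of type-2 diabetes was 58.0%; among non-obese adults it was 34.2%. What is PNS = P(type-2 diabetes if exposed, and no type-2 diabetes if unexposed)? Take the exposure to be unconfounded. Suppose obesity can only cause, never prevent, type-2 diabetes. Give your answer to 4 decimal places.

p₁ = 0.58, p₀ = 0.342.
Under exogeneity and monotonicity, PNS = p₁ − p₀.
PNS = 0.58 − 0.342 = 0.238

PNS ≈ 0.2380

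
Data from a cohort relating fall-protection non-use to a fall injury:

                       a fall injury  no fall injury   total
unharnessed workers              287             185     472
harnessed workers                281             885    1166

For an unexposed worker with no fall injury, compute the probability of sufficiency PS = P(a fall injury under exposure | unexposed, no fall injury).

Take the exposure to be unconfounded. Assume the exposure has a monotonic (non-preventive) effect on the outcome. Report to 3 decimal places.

p₁ = P(outcome | exposed) = 287/472 = 0.60805
p₀ = P(outcome | unexposed) = 281/1166 = 0.24099
Under exogeneity and monotonicity, PS = (p₁ − p₀) / (1 − p₀).
PS = (0.60805 − 0.24099) / (1 − 0.24099) = 0.36706 / 0.75901 ≈ 0.4836

PS ≈ 0.484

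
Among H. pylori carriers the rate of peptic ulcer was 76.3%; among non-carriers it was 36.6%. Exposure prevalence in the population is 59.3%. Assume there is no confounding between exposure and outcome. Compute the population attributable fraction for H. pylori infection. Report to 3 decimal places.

PAF ≈ 0.391

p₁ = 0.763, p₀ = 0.366.
Overall risk P(Y=1) = π·p₁ + (1−π)·p₀ = 0.593×0.763 + 0.407×0.366 = 0.60142.
Under exogeneity, PAF = [P(Y=1) − p₀] / P(Y=1).
PAF = (0.60142 − 0.366) / 0.60142 ≈ 0.3914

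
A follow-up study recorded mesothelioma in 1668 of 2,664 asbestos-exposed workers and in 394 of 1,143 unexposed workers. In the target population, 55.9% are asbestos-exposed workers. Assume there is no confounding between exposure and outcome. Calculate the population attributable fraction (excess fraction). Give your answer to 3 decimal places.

p₁ = P(outcome | exposed) = 1668/2664 = 0.62613
p₀ = P(outcome | unexposed) = 394/1143 = 0.34471
Overall risk P(Y=1) = π·p₁ + (1−π)·p₀ = 0.559×0.62613 + 0.441×0.34471 = 0.50202.
Under exogeneity, PAF = [P(Y=1) − p₀] / P(Y=1).
PAF = (0.50202 − 0.34471) / 0.50202 ≈ 0.3134

PAF ≈ 0.313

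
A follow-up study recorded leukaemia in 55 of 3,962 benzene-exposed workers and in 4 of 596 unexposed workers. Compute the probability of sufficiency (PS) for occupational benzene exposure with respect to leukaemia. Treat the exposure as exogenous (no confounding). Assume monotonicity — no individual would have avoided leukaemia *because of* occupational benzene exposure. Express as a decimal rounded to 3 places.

PS ≈ 0.007

p₁ = P(outcome | exposed) = 55/3962 = 0.013882
p₀ = P(outcome | unexposed) = 4/596 = 0.0067114
Under exogeneity and monotonicity, PS = (p₁ − p₀) / (1 − p₀).
PS = (0.013882 − 0.0067114) / (1 − 0.0067114) = 0.0071705 / 0.99329 ≈ 0.0072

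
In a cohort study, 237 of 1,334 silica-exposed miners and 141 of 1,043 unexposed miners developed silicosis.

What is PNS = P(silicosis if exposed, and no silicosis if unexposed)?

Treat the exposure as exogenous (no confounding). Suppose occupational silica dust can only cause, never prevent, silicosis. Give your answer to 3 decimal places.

PNS ≈ 0.042

p₁ = P(outcome | exposed) = 237/1334 = 0.17766
p₀ = P(outcome | unexposed) = 141/1043 = 0.13519
Under exogeneity and monotonicity, PNS = p₁ − p₀.
PNS = 0.17766 − 0.13519 = 0.042474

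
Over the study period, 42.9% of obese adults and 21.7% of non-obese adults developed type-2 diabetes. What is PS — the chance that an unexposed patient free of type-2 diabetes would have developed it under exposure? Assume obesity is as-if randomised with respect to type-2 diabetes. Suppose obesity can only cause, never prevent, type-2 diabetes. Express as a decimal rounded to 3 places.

PS ≈ 0.271

p₁ = 0.429, p₀ = 0.217.
Under exogeneity and monotonicity, PS = (p₁ − p₀) / (1 − p₀).
PS = (0.429 − 0.217) / (1 − 0.217) = 0.212 / 0.783 ≈ 0.2708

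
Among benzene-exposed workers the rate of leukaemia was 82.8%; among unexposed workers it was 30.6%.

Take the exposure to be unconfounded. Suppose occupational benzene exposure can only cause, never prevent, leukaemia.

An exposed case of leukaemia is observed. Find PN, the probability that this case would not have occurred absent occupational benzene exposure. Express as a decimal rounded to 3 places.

p₁ = 0.828, p₀ = 0.306.
Under exogeneity and monotonicity, PN = (p₁ − p₀) / p₁.
PN = (0.828 − 0.306) / 0.828 = 0.522 / 0.828 ≈ 0.6304

PN ≈ 0.630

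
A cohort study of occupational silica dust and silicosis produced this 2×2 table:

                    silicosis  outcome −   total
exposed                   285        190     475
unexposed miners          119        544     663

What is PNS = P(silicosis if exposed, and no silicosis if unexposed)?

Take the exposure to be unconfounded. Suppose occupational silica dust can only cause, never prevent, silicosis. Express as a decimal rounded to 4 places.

p₁ = P(outcome | exposed) = 285/475 = 0.6
p₀ = P(outcome | unexposed) = 119/663 = 0.17949
Under exogeneity and monotonicity, PNS = p₁ − p₀.
PNS = 0.6 − 0.17949 = 0.42051

PNS ≈ 0.4205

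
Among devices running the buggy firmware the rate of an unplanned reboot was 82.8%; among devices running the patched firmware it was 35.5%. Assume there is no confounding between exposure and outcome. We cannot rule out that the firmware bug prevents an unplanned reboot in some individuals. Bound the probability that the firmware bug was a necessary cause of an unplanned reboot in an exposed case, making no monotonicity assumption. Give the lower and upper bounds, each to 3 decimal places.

p₁ = 0.828, p₀ = 0.355.
Under exogeneity alone the bounds on PN are max{0,(p₁−p₀)/p₁} ≤ PN ≤ min{1,(1−p₀)/p₁}.
  lower = (p₁ − p₀)/p₁ = 0.473 / 0.828 ≈ 0.5713
  upper = min{1, (1 − p₀)/p₁} = 0.645 / 0.828 ≈ 0.7790

0.571 ≤ PN ≤ 0.779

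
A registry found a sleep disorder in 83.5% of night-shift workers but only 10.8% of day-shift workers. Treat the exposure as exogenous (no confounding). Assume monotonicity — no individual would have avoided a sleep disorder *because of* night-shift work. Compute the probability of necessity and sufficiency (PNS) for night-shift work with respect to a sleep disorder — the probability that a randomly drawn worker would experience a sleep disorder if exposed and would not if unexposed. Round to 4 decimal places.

PNS ≈ 0.7270

p₁ = 0.835, p₀ = 0.108.
Under exogeneity and monotonicity, PNS = p₁ − p₀.
PNS = 0.835 − 0.108 = 0.727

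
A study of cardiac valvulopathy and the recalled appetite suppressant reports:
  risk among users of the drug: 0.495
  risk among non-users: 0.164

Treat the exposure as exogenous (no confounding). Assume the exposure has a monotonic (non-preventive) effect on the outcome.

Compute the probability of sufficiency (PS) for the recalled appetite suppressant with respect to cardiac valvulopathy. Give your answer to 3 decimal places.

Let p₁ = 0.495, p₀ = 0.164.
Under exogeneity and monotonicity, PS = (p₁ − p₀) / (1 − p₀).
PS = (0.495 − 0.164) / (1 − 0.164) = 0.331 / 0.836 ≈ 0.3959

PS ≈ 0.396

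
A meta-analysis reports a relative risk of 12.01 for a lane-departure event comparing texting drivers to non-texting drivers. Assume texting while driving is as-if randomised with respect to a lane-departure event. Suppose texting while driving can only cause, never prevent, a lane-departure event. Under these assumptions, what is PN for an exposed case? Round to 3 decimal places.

Under exogeneity and monotonicity, PN = (RR − 1) / RR = 1 − 1/RR.
PN = (12.01 − 1) / 12.01 = 11.01 / 12.01 ≈ 0.9167

PN ≈ 0.917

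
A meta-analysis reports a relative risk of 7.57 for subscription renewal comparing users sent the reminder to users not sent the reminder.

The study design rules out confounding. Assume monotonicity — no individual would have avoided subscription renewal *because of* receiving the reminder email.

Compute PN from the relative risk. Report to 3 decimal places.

Under exogeneity and monotonicity, PN = (RR − 1) / RR = 1 − 1/RR.
PN = (7.57 − 1) / 7.57 = 6.57 / 7.57 ≈ 0.8679

PN ≈ 0.868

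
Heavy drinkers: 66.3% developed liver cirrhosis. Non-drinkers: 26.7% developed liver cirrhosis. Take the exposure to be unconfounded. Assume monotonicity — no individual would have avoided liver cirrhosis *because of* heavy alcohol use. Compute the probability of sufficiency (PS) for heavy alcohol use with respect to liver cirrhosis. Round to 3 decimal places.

p₁ = 0.663, p₀ = 0.267.
Under exogeneity and monotonicity, PS = (p₁ − p₀) / (1 − p₀).
PS = (0.663 − 0.267) / (1 − 0.267) = 0.396 / 0.733 ≈ 0.5402

PS ≈ 0.540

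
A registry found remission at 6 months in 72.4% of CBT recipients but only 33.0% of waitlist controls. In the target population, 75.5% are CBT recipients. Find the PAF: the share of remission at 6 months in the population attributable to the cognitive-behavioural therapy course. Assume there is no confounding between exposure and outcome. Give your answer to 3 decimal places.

PAF ≈ 0.474

p₁ = 0.724, p₀ = 0.33.
Overall risk P(Y=1) = π·p₁ + (1−π)·p₀ = 0.755×0.724 + 0.245×0.33 = 0.62747.
Under exogeneity, PAF = [P(Y=1) − p₀] / P(Y=1).
PAF = (0.62747 − 0.33) / 0.62747 ≈ 0.4741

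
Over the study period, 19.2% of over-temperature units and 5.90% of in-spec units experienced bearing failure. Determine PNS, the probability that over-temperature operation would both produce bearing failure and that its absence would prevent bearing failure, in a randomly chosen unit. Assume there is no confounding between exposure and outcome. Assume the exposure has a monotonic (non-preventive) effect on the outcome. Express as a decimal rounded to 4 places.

p₁ = 0.192, p₀ = 0.059.
Under exogeneity and monotonicity, PNS = p₁ − p₀.
PNS = 0.192 − 0.059 = 0.133

PNS ≈ 0.1330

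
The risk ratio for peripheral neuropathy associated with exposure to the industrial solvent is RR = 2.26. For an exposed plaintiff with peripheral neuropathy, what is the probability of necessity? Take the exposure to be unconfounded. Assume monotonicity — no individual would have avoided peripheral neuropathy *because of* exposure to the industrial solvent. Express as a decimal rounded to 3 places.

Under exogeneity and monotonicity, PN = (RR − 1) / RR = 1 − 1/RR.
PN = (2.26 − 1) / 2.26 = 1.26 / 2.26 ≈ 0.5575

PN ≈ 0.558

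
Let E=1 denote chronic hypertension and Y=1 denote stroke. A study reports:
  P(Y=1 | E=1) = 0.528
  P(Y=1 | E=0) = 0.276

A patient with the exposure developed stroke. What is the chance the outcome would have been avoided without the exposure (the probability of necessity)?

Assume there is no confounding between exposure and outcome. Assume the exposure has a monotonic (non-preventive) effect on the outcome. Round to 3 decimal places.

Let p₁ = 0.528, p₀ = 0.276.
Under exogeneity and monotonicity, PN = (p₁ − p₀) / p₁.
PN = (0.528 − 0.276) / 0.528 = 0.252 / 0.528 ≈ 0.4773

PN ≈ 0.477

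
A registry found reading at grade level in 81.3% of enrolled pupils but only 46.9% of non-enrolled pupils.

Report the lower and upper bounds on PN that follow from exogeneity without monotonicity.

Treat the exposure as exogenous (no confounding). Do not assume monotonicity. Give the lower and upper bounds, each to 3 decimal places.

0.423 ≤ PN ≤ 0.653

p₁ = 0.813, p₀ = 0.469.
Under exogeneity alone the bounds on PN are max{0,(p₁−p₀)/p₁} ≤ PN ≤ min{1,(1−p₀)/p₁}.
  lower = (p₁ − p₀)/p₁ = 0.344 / 0.813 ≈ 0.4231
  upper = min{1, (1 − p₀)/p₁} = 0.531 / 0.813 ≈ 0.6531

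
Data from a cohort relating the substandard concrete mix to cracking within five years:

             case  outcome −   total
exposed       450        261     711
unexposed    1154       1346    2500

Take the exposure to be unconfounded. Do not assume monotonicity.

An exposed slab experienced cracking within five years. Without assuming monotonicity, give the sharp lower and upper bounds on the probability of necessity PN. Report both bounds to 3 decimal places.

0.271 ≤ PN ≤ 0.851

p₁ = P(outcome | exposed) = 450/711 = 0.63291
p₀ = P(outcome | unexposed) = 1154/2500 = 0.4616
Under exogeneity alone the bounds on PN are max{0,(p₁−p₀)/p₁} ≤ PN ≤ min{1,(1−p₀)/p₁}.
  lower = (p₁ − p₀)/p₁ = 0.17131 / 0.63291 ≈ 0.2707
  upper = min{1, (1 − p₀)/p₁} = 0.5384 / 0.63291 ≈ 0.8507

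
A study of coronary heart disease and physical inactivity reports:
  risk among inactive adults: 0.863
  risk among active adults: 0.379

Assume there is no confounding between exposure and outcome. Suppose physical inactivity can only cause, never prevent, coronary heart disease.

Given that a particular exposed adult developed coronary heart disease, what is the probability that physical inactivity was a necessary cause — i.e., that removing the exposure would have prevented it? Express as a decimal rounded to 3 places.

PN ≈ 0.561

Let p₁ = 0.863, p₀ = 0.379.
Under exogeneity and monotonicity, PN = (p₁ − p₀) / p₁.
PN = (0.863 − 0.379) / 0.863 = 0.484 / 0.863 ≈ 0.5608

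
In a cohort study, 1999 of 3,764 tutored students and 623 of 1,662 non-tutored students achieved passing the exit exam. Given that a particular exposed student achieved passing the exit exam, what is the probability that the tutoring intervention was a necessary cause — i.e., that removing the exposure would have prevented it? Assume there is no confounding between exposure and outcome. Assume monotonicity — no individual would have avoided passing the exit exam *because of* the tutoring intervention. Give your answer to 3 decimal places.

PN ≈ 0.294

p₁ = P(outcome | exposed) = 1999/3764 = 0.53108
p₀ = P(outcome | unexposed) = 623/1662 = 0.37485
Under exogeneity and monotonicity, PN = (p₁ − p₀) / p₁.
PN = (0.53108 − 0.37485) / 0.53108 = 0.15623 / 0.53108 ≈ 0.2942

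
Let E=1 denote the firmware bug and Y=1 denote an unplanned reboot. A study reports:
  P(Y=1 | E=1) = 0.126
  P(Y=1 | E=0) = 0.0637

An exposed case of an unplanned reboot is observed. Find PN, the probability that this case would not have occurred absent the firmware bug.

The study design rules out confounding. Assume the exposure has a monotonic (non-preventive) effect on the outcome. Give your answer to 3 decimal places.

Let p₁ = 0.126, p₀ = 0.0637.
Under exogeneity and monotonicity, PN = (p₁ − p₀) / p₁.
PN = (0.126 − 0.0637) / 0.126 = 0.0623 / 0.126 ≈ 0.4944

PN ≈ 0.494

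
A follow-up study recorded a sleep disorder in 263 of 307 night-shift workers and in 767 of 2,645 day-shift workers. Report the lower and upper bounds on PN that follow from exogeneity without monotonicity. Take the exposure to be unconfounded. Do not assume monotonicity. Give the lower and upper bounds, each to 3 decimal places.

p₁ = P(outcome | exposed) = 263/307 = 0.85668
p₀ = P(outcome | unexposed) = 767/2645 = 0.28998
Under exogeneity alone the bounds on PN are max{0,(p₁−p₀)/p₁} ≤ PN ≤ min{1,(1−p₀)/p₁}.
  lower = (p₁ − p₀)/p₁ = 0.5667 / 0.85668 ≈ 0.6615
  upper = min{1, (1 − p₀)/p₁} = 0.71002 / 0.85668 ≈ 0.8288

0.662 ≤ PN ≤ 0.829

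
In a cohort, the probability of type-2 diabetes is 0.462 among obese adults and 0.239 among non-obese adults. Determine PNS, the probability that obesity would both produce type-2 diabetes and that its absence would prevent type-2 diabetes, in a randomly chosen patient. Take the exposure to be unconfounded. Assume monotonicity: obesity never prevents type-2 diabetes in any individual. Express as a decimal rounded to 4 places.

PNS ≈ 0.2230

Let p₁ = 0.462, p₀ = 0.239.
Under exogeneity and monotonicity, PNS = p₁ − p₀.
PNS = 0.462 − 0.239 = 0.223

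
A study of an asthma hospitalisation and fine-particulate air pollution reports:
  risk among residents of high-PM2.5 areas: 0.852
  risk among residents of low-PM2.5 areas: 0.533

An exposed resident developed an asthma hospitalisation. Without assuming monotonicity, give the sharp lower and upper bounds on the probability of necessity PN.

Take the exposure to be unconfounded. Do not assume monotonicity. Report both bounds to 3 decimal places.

0.374 ≤ PN ≤ 0.548

Let p₁ = 0.852, p₀ = 0.533.
Under exogeneity alone the bounds on PN are max{0,(p₁−p₀)/p₁} ≤ PN ≤ min{1,(1−p₀)/p₁}.
  lower = (p₁ − p₀)/p₁ = 0.319 / 0.852 ≈ 0.3744
  upper = min{1, (1 − p₀)/p₁} = 0.467 / 0.852 ≈ 0.5481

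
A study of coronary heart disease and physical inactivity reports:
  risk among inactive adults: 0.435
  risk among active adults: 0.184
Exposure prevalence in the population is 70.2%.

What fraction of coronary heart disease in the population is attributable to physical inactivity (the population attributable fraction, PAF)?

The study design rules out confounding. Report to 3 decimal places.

Let p₁ = 0.435, p₀ = 0.184.
Overall risk P(Y=1) = π·p₁ + (1−π)·p₀ = 0.702×0.435 + 0.298×0.184 = 0.3602.
Under exogeneity, PAF = [P(Y=1) − p₀] / P(Y=1).
PAF = (0.3602 − 0.184) / 0.3602 ≈ 0.4892

PAF ≈ 0.489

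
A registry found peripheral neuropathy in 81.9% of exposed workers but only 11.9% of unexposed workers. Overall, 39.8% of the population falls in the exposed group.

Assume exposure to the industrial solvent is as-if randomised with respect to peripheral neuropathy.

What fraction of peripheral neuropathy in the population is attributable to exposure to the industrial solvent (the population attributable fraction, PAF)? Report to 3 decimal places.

p₁ = 0.819, p₀ = 0.119.
Overall risk P(Y=1) = π·p₁ + (1−π)·p₀ = 0.398×0.819 + 0.602×0.119 = 0.3976.
Under exogeneity, PAF = [P(Y=1) − p₀] / P(Y=1).
PAF = (0.3976 − 0.119) / 0.3976 ≈ 0.7007

PAF ≈ 0.701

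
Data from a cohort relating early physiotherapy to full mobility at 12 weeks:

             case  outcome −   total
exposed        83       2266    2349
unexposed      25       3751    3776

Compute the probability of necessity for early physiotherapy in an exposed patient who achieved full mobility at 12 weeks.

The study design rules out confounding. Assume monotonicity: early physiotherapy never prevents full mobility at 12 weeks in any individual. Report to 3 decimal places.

PN ≈ 0.813

p₁ = P(outcome | exposed) = 83/2349 = 0.035334
p₀ = P(outcome | unexposed) = 25/3776 = 0.0066208
Under exogeneity and monotonicity, PN = (p₁ − p₀)/p₁.
PN = (0.035334 − 0.0066208) / 0.035334 ≈ 0.8126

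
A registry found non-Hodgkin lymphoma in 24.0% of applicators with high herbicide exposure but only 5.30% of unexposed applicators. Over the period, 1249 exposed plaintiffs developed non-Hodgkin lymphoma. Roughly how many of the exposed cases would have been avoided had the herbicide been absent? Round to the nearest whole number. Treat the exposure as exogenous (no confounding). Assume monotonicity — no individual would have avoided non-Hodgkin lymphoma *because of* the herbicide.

about 973 cases

p₁ = 0.24, p₀ = 0.053.
PN = (p₁ − p₀)/p₁ = (0.24 − 0.053) / 0.24 ≈ 0.77917.
Attributable cases ≈ PN × (exposed cases) = 0.77917 × 1249 ≈ 973.18.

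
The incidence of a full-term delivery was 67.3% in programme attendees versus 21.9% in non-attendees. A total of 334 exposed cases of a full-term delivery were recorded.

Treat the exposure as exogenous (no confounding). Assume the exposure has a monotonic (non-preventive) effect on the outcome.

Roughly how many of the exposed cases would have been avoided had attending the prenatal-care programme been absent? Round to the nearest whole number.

p₁ = 0.673, p₀ = 0.219.
PN = (p₁ − p₀)/p₁ = (0.673 − 0.219) / 0.673 ≈ 0.67459.
Attributable cases ≈ PN × (exposed cases) = 0.67459 × 334 ≈ 225.31.

about 225 cases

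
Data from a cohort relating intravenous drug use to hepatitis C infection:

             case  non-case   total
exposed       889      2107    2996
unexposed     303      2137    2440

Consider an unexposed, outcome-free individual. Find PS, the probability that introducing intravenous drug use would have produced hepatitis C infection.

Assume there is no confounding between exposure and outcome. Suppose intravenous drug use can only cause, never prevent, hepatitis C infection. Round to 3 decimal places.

PS ≈ 0.197

p₁ = P(outcome | exposed) = 889/2996 = 0.29673
p₀ = P(outcome | unexposed) = 303/2440 = 0.12418
Under exogeneity and monotonicity, PS = (p₁ − p₀)/(1 − p₀).
PS = (0.29673 − 0.12418) / 0.87582 ≈ 0.1970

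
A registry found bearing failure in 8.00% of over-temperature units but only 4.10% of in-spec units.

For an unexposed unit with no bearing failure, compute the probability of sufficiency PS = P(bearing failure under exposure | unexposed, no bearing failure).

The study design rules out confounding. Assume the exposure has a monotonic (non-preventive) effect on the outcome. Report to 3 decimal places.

p₁ = 0.08, p₀ = 0.041.
Under exogeneity and monotonicity, PS = (p₁ − p₀) / (1 − p₀).
PS = (0.08 − 0.041) / (1 − 0.041) = 0.039 / 0.959 ≈ 0.0407

PS ≈ 0.041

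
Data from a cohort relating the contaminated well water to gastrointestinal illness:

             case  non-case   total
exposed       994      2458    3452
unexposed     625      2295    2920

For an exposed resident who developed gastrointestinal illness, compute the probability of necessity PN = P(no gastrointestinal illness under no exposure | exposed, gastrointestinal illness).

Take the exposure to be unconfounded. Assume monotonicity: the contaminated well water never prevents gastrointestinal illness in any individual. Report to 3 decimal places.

p₁ = P(outcome | exposed) = 994/3452 = 0.28795
p₀ = P(outcome | unexposed) = 625/2920 = 0.21404
Under exogeneity and monotonicity, PN = (p₁ − p₀)/p₁.
PN = (0.28795 − 0.21404) / 0.28795 ≈ 0.2567

PN ≈ 0.257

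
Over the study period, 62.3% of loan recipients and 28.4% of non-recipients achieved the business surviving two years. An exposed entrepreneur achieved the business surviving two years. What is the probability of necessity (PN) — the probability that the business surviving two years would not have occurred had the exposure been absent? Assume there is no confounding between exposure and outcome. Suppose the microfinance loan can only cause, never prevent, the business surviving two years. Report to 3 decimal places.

p₁ = 0.623, p₀ = 0.284.
Under exogeneity and monotonicity, PN = (p₁ − p₀) / p₁.
PN = (0.623 − 0.284) / 0.623 = 0.339 / 0.623 ≈ 0.5441

PN ≈ 0.544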